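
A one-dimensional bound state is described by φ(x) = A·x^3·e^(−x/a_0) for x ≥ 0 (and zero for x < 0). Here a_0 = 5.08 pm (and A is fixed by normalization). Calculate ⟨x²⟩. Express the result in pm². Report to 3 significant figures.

⟨x^2⟩ ≈ 361 pm^2

The expectation value is the |φ|²-weighted average of x^2: ∫ x^2|φ|² dx.
Evaluating both integrals, ⟨x²⟩ = 14·a_0^2.
Putting a_0 = 5.08 gives 361.3.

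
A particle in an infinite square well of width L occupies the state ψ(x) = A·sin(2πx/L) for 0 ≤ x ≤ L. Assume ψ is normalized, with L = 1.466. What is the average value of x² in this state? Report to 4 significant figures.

⟨x^2⟩ ≈ 0.6892

By definition ⟨x²⟩ = ∫ x^2 |ψ(x)|² dx.
Since the A² factors cancel between numerator and denominator, ⟨x²⟩ = -L^2/(8·π^2) + L^2/3.
Putting L = 1.466 gives 0.68917.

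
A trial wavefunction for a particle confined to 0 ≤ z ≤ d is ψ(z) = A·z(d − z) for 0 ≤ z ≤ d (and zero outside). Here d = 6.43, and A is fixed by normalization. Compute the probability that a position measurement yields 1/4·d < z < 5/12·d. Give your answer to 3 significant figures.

P ≈ 0.243

P = ∫_{1/4·d}^{5/12·d} |ψ(z)|² dz.
Since A² = 1/(d^5/30), this is the region integral divided by the full normalization integral.
Let u = z/d; then A² and the length scale cancel, so P = ∫_{1/4}^{5/12} u^2·(1 - u)^2 du ÷ ∫_{0}^{1} u^2·(1 - u)^2 du.
Using ∫ u^2·(1 - u)^2 du = u^3·(6·u^2 - 15·u + 10)/30, the numerator is ≈ 0.0081035 and the denominator is 1/30.
Taking the ratio, P = 0.2431.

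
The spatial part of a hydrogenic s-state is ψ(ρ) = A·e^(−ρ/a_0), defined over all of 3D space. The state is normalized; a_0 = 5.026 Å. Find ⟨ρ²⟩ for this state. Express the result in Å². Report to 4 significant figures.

The expectation value is the |ψ|²-weighted average of ρ^2: ∫ ρ^2|ψ|² 4πρ² dρ.
The ratio of the moment integral to the normalization integral gives ⟨ρ²⟩ = 3·a_0^2.
Putting a_0 = 5.026 gives 75.782.

⟨ρ^2⟩ ≈ 75.78 Å^2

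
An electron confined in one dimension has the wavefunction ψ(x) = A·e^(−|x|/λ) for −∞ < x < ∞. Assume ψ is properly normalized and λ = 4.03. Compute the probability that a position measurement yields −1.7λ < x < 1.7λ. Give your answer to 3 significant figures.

P ≈ 0.967

The probability is P = ∫ |ψ|² dx over [−1.7λ, 1.7λ].
The normalization integral ∫|ψ|²dx over the whole domain equals λ·A², and A² cancels in the ratio.
Both integrals are even about x = 0, so only the x ≥ 0 halves are needed (the factors of 2 cancel). Substituting u = x/λ, A² and the length scale cancel in the ratio: P = ∫_{0}^{1.7} e^(-2·u) du / ∫_{0}^{∞} e^(-2·u) du.
An antiderivative of e^(-2·u) is -e^(-2·u)/2; evaluating from 0 to 1.7 gives 1/2 - e^(-17/5)/2, while the full integral is 1/2.
This works out to P = 0.9666.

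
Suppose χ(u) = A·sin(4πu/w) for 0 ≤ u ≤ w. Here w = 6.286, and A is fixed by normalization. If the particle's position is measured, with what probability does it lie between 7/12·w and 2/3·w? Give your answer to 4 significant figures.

P = ∫_{7/12·w}^{2/3·w} |χ(u)|² du.
With A² fixed by ∫|χ|² = 1, i.e. A² = (w/2)^(−1), substitute and integrate.
Let t = u/w; then A² and the length scale cancel, so P = ∫_{7/12}^{2/3} sin(4·π·t)^2 dt ÷ ∫_{0}^{1} sin(4·π·t)^2 dt.
With ∫ sin(4·π·t)^2 dt = t/2 - sin(4·π·t)·cos(4·π·t)/(8·π) + C, the region integral is √(3)/(16·π) + 1/24 and the full one is 1/2.
This works out to P = (√(3)/8 + π/12)/π.

P ≈ 0.1522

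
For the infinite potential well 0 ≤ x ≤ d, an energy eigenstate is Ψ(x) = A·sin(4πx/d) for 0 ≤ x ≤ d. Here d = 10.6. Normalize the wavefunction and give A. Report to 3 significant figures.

A ≈ 0.434

The normalization condition is ∫|Ψ|² dx = 1 from 0 to d.
Using sin²θ = (1 − cos 2θ)/2, the integral (without the A² prefactor) comes out to d/2.
With d = 10.6: A² = 0.1887 and A = 0.4344.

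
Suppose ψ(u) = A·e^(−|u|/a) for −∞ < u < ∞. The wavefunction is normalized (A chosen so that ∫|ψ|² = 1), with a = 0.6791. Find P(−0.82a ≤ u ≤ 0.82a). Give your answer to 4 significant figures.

|ψ|² is the probability density, so P = ∫_{−0.82a}^{0.82a} |ψ|² du.
With A² fixed by ∫|ψ|² = 1, i.e. A² = (a)^(−1), substitute and integrate.
By symmetry take twice the u ≥ 0 contribution in numerator and denominator; the 2's cancel. In terms of t = u/a (A² and the length scale cancel between numerator and denominator), P = [∫_{0}^{0.82} e^(-2·t) dt] / [∫_{0}^{∞} e^(-2·t) dt].
With ∫ e^(-2·t) dt = -e^(-2·t)/2 + C, the region integral is 1/2 - e^(-41/25)/2 and the full one is 1/2.
This works out to P = 0.80602.

P ≈ 0.8060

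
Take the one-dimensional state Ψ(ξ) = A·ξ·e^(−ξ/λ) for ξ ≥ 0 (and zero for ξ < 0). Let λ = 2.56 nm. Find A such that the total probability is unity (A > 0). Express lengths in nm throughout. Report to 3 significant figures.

A ≈ 0.488 nm^(-3/2)

The normalization condition is ∫|Ψ|² dξ = 1 from 0 to ∞.
The integral (without the A² prefactor) comes out to λ^3/4.
So A² = (λ^3/4)^(−1).
Substituting λ = 2.56 gives A² = 0.2384, so A = 0.4883.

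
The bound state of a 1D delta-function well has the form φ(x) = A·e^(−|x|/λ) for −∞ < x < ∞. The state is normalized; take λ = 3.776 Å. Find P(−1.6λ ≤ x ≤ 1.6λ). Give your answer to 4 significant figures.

P ≈ 0.9592

P = ∫_{−1.6λ}^{1.6λ} |φ(x)|² dx.
With A² fixed by ∫|φ|² = 1, i.e. A² = (λ)^(−1), substitute and integrate.
Both integrals are even about x = 0, so only the x ≥ 0 halves are needed (the factors of 2 cancel). Let u = x/λ; then A² and the length scale cancel, so P = ∫_{0}^{1.6} e^(-2·u) du ÷ ∫_{0}^{∞} e^(-2·u) du.
An antiderivative of e^(-2·u) is -e^(-2·u)/2; evaluating from 0 to 1.6 gives 1/2 - e^(-16/5)/2, while the full integral is 1/2.
Evaluating gives P = 0.95924.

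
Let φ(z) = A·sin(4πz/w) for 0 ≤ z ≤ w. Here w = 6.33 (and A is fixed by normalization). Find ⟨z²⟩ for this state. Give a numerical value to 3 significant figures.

⟨z^2⟩ ≈ 13.2

⟨z²⟩ = ∫ z^2 |φ|² dz over the full domain.
Evaluating both integrals, ⟨z²⟩ = -w^2/(32·π^2) + w^2/3.
Putting w = 6.33 gives 13.23.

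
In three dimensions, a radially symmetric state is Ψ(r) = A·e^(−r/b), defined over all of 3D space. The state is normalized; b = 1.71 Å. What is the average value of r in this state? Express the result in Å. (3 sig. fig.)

⟨r⟩ ≈ 2.57 Å

The expectation value is the |Ψ|²-weighted average of r: ∫ r|Ψ|² 4πr² dr.
Evaluating both integrals, ⟨r⟩ = 3·b/2.
Putting b = 1.71 gives 2.565.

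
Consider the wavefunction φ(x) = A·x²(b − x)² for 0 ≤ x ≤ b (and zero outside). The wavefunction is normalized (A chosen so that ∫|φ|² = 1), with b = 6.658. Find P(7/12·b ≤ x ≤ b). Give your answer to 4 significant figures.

P = ∫_{7/12·b}^{b} |φ(x)|² dx.
The normalization integral ∫|φ|²dx over the whole domain equals b^9/630·A², and A² cancels in the ratio.
In terms of u = x/b (A² and the length scale cancel between numerator and denominator), P = [∫_{7/12}^{1} u^4·(1 - u)^4 du] / [∫_{0}^{1} u^4·(1 - u)^4 du].
With ∫ u^4·(1 - u)^4 du = u^5·(70·u^4 - 315·u^3 + 540·u^2 - 420·u + 126)/630 + C, the region integral is ≈ 0.000479889 and the full one is 1/630.
Taking the ratio, P = 0.30233.

P ≈ 0.3023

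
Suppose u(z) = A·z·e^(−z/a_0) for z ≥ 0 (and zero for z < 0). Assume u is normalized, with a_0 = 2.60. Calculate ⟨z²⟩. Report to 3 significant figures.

By definition ⟨z²⟩ = ∫ z^2 |u(z)|² dz.
Evaluating both integrals, ⟨z²⟩ = 3·a_0^2.
Putting a_0 = 2.60 gives 20.28.

⟨z^2⟩ ≈ 20.3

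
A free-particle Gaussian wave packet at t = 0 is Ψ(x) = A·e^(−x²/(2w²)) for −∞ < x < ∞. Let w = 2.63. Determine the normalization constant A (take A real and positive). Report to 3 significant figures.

A ≈ 0.463

The normalization condition is ∫|Ψ|² dx = 1 from −∞ to ∞.
With Ψ = A·e^(−x²/(2w²)), the integral evaluates to A²·[√(π)·w].
Setting this equal to 1 gives A² = 1/(√(π)·w).
With w = 2.63: A² = 0.2145 and A = 0.4632.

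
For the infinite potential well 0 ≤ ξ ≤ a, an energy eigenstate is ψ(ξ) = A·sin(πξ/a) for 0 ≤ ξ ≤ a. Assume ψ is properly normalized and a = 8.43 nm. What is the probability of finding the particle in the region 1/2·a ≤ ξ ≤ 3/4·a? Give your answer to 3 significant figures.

P ≈ 0.409

P = ∫_{1/2·a}^{3/4·a} |ψ(ξ)|² dξ.
The normalization integral ∫|ψ|²dξ over the whole domain equals a/2·A², and A² cancels in the ratio.
Let u = ξ/a; then A² and the length scale cancel, so P = ∫_{1/2}^{3/4} sin(π·u)^2 du ÷ ∫_{0}^{1} sin(π·u)^2 du.
An antiderivative of sin(π·u)^2 is u/2 - sin(2·π·u)/(4·π); evaluating from 1/2 to 3/4 gives 1/(4·π) + 1/8, while the full integral is 1/2.
The result is P = (2 + π)/(4·π).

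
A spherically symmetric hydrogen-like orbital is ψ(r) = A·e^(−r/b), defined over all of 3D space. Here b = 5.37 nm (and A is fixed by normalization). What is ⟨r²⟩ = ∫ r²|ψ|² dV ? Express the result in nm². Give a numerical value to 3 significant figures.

⟨r^2⟩ ≈ 86.5 nm^2

⟨r²⟩ = ∫ r^2 |ψ|² 4πr² dr over the full domain.
Evaluating both integrals, ⟨r²⟩ = 3·b^2.
Putting b = 5.37 gives 86.51.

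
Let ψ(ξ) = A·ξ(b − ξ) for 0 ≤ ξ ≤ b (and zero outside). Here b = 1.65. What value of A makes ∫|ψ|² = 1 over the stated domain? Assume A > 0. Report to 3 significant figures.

Require ∫ |ψ|² dξ = 1 over the whole domain.
∫|ψ|² dξ = A²·(b^5/30).
Hence A² = 1/[b^5/30].
Plugging in b = 1.65 yields A = 1.566.

A ≈ 1.57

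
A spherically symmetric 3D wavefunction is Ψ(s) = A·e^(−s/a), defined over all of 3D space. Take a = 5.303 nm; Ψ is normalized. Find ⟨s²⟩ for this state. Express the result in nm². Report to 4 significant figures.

⟨s^2⟩ ≈ 84.37 nm^2

By definition ⟨s²⟩ = ∫ s^2 |Ψ(s)|² 4πs² ds.
Using ∫₀^∞ sⁿ e^(−αs) ds = n!/αⁿ⁺¹, the ratio of the moment integral to the normalization integral gives ⟨s²⟩ = 3·a^2.
With a = 5.303, ⟨s^2⟩ = 84.365.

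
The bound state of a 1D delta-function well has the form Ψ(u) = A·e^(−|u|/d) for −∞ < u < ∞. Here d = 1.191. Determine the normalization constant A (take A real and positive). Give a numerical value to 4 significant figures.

We need A² ∫|f|² du = 1, taking the integral from −∞ to ∞.
∫|Ψ|² du = A²·(d).
Plugging in d = 1.191 yields A = 0.91631.

A ≈ 0.9163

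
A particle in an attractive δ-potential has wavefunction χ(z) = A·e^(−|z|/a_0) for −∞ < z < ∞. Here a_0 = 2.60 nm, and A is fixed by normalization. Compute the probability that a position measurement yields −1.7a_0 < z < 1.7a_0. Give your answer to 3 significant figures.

P ≈ 0.967

P = ∫_{−1.7a_0}^{1.7a_0} |χ(z)|² dz.
With A² fixed by ∫|χ|² = 1, i.e. A² = (a_0)^(−1), substitute and integrate.
Both integrals are even about z = 0, so only the z ≥ 0 halves are needed (the factors of 2 cancel). Substituting u = z/a_0, A² and the length scale cancel in the ratio: P = ∫_{0}^{1.7} e^(-2·u) du / ∫_{0}^{∞} e^(-2·u) du.
With ∫ e^(-2·u) du = -e^(-2·u)/2 + C, the region integral is 1/2 - e^(-17/5)/2 and the full one is 1/2.
The result is P = 0.9666.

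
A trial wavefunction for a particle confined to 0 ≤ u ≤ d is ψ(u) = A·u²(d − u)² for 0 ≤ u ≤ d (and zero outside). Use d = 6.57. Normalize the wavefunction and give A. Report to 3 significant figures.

Normalization requires ∫|ψ|² du = 1, integrated from 0 to d.
Expanding the polynomial and integrating term by term, ∫|ψ|² du = A²·(d^9/630).
So A² = (d^9/630)^(−1).
With d = 6.57: A² = 0.00002762 and A = 0.005256.

A ≈ 0.00526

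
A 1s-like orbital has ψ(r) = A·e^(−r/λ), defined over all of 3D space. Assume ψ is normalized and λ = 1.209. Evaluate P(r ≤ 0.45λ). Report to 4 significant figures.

P ≈ 0.06286

Integrate the radial probability density 4πr²|ψ|² over r ≤ 0.45λ.
Normalization gives A² = 1/(π·λ^3).
Let u = r/λ; then A², 4π and the length scale all cancel, so P = ∫_{0}^{0.45} u^2·e^(-2·u) du ÷ ∫_{0}^{∞} u^2·e^(-2·u) du.
Using ∫ u^2·e^(-2·u) du = -(2·u^2 + 2·u + 1)·e^(-2·u)/4, the numerator is 1/4 - 461·e^(-9/10)/800 and the denominator is 1/4.
Taking the ratio yields P = 0.062857.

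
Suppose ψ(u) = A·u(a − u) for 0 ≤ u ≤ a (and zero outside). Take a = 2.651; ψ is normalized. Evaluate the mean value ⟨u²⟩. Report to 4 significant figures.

⟨u^2⟩ ≈ 2.008

⟨u²⟩ = ∫ u^2 |ψ|² du over the full domain.
The ratio of the moment integral to the normalization integral gives ⟨u²⟩ = 2·a^2/7.
With a = 2.651, ⟨u^2⟩ = 2.0079.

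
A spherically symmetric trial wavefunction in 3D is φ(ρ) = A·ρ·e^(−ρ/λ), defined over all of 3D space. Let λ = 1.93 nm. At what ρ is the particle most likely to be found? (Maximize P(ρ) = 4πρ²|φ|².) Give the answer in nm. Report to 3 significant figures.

ρ ≈ 3.86 nm

Differentiate P(ρ) = 4πρ²|φ|² with respect to ρ and set to zero.
This gives ρ = 2·λ.
With λ = 1.93, the most probable radial distance is 3.860 nm.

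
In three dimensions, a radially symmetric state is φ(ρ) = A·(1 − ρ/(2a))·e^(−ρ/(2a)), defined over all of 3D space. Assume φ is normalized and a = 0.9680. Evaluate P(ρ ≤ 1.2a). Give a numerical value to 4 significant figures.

P ≈ 0.04244

P = ∫ |φ|² 4πρ² dρ over ρ ≤ 1.2a.
Normalization gives A² = 1/(8·π·a^3).
In terms of u = ρ/a (A², 4π and the length scale all cancel between numerator and denominator), P = [∫_{0}^{1.2} u^2·(1 - u/2)^2·e^(-u) du] / [∫_{0}^{∞} u^2·(1 - u/2)^2·e^(-u) du].
With ∫ u^2·(1 - u/2)^2·e^(-u) du = -(u^4/4 + u^2 + 2·u + 2)·e^(-u) + C, the region integral is 2 - 3974·e^(-6/5)/625 and the full one is 2.
The region integral divided by the full integral gives P = 0.042443.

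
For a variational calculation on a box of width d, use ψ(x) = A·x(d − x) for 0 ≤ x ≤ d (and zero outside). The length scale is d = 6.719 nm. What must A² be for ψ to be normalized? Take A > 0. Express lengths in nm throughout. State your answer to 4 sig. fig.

A^2 ≈ 0.002191 nm^(-5)

The normalization condition is ∫|ψ|² dx = 1 from 0 to d.
Expanding the polynomial and integrating term by term, carrying out the integral gives A² · d^5/30.
Substituting d = 6.719 gives A² = 0.0021908, so A = 0.046806.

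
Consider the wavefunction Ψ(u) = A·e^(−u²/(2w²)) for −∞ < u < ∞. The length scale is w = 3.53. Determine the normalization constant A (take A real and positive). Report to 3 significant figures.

A ≈ 0.400

Require ∫ |Ψ|² du = 1 over the whole domain.
With Ψ = A·e^(−u²/(2w²)), the integral evaluates to A²·[√(π)·w].
Setting this equal to 1 gives A² = 1/(√(π)·w).
Plugging in w = 3.53 yields A = 0.3998.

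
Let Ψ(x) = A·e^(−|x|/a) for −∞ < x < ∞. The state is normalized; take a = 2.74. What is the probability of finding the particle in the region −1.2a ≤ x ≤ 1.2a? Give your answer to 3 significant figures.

P ≈ 0.909

The probability is P = ∫ |Ψ|² dx over [−1.2a, 1.2a].
With A² fixed by ∫|Ψ|² = 1, i.e. A² = (a)^(−1), substitute and integrate.
Both integrals are even about x = 0, so only the x ≥ 0 halves are needed (the factors of 2 cancel). Let u = x/a; then A² and the length scale cancel, so P = ∫_{0}^{1.2} e^(-2·u) du ÷ ∫_{0}^{∞} e^(-2·u) du.
With ∫ e^(-2·u) du = -e^(-2·u)/2 + C, the region integral is 1/2 - e^(-12/5)/2 and the full one is 1/2.
Evaluating gives P = 0.9093.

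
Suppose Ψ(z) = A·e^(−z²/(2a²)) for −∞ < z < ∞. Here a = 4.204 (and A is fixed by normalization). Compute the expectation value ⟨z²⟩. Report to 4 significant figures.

⟨z²⟩ = ∫ z^2 |Ψ|² dz over the full domain.
Using the Gaussian integral ∫_{−∞}^{∞} e^(−αz²) dz = √(π/α), evaluating both integrals, ⟨z²⟩ = a^2/2.
With a = 4.204, ⟨z^2⟩ = 8.8368.

⟨z^2⟩ ≈ 8.837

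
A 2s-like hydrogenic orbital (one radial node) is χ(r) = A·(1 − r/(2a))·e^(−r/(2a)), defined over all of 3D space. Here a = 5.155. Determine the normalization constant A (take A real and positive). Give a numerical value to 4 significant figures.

A ≈ 0.01704

Require ∫ |χ|² 4πr² dr = 1 over the whole domain.
Recall ∫₀^∞ r^m e^(−r/β) dr = m!·β^(m+1), carrying out the integral gives A² · 8·π·a^3.
So A² = (8·π·a^3)^(−1).
With a = 5.155: A² = 0.00029045 and A = 0.017043.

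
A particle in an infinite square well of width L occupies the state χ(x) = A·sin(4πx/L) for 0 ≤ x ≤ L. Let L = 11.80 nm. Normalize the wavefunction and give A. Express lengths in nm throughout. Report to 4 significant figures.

We need A² ∫|f|² dx = 1, taking the integral from 0 to L.
Carrying out the integral gives A² · L/2.
Substituting L = 11.80 gives A² = 0.16949, so A = 0.41169.

A ≈ 0.4117 nm^(-1/2)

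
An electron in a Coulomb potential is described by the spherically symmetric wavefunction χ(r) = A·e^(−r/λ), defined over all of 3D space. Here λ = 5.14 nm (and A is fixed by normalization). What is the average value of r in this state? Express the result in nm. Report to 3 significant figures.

⟨r⟩ ≈ 7.71 nm

The expectation value is the |χ|²-weighted average of r: ∫ r|χ|² 4πr² dr.
Recall ∫₀^∞ r^m e^(−r/β) dr = m!·β^(m+1), the ratio of the moment integral to the normalization integral gives ⟨r⟩ = 3·λ/2.
With λ = 5.14, ⟨r⟩ = 7.710.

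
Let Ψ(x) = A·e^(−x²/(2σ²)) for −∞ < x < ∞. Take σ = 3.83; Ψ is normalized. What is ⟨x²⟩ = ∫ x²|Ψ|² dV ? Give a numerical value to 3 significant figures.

⟨x^2⟩ ≈ 7.33

By definition ⟨x²⟩ = ∫ x^2 |Ψ(x)|² dx.
Since the A² factors cancel between numerator and denominator, ⟨x²⟩ = σ^2/2.
Putting σ = 3.83 gives 7.334.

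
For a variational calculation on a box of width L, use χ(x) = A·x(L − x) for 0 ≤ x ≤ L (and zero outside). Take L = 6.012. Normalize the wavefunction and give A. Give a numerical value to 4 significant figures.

Require ∫ |χ|² dx = 1 over the whole domain.
Carrying out the integral gives A² · L^5/30.
Plugging in L = 6.012 yields A = 0.061804.

A ≈ 0.06180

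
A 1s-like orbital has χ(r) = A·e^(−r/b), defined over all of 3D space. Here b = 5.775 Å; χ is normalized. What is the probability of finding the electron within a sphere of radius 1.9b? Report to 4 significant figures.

P ≈ 0.7311

With dV = 4πr²dr, the probability is ∫|χ|² dV over r ≤ 1.9b.
A² is fixed by ∫₀^∞ 4πr²|χ|² dr = 1, i.e. A² = (π·b^3)^(−1).
In terms of u = r/b (A², 4π and the length scale all cancel between numerator and denominator), P = [∫_{0}^{1.9} u^2·e^(-2·u) du] / [∫_{0}^{∞} u^2·e^(-2·u) du].
Using ∫ u^2·e^(-2·u) du = -(2·u^2 + 2·u + 1)·e^(-2·u)/4, the numerator is 1/4 - 601·e^(-19/5)/200 and the denominator is 1/4.
The region integral divided by the full integral gives P = 0.73110.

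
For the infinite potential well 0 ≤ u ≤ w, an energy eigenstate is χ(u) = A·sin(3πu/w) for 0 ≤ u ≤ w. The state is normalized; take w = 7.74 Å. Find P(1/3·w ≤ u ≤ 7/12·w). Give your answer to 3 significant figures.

The probability is P = ∫ |χ|² du over [1/3·w, 7/12·w].
Since A² = 1/(w/2), this is the region integral divided by the full normalization integral.
Substituting t = u/w, A² and the length scale cancel in the ratio: P = ∫_{1/3}^{7/12} sin(3·π·t)^2 dt / ∫_{0}^{1} sin(3·π·t)^2 dt.
An antiderivative of sin(3·π·t)^2 is t/2 - sin(6·π·t)/(12·π); evaluating from 1/3 to 7/12 gives 1/(12·π) + 1/8, while the full integral is 1/2.
This works out to P = (2 + 3·π)/(12·π).

P ≈ 0.303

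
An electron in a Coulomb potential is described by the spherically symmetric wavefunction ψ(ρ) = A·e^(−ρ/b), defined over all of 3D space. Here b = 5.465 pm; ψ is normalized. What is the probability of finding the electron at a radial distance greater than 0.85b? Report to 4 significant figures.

P ≈ 0.7572

With dV = 4πρ²dρ, the probability is ∫|ψ|² dV over ρ > 0.85b.
The full normalization integral is A²·[π·b^3] = 1, fixing A².
Substituting u = ρ/b, A², 4π and the length scale all cancel in the ratio: P = ∫_{0.85}^{∞} u^2·e^(-2·u) du / ∫_{0}^{∞} u^2·e^(-2·u) du.
With ∫ u^2·e^(-2·u) du = -(2·u^2 + 2·u + 1)·e^(-2·u)/4 + C, the region integral is 829·e^(-17/10)/800 and the full one is 1/4.
The region integral divided by the full integral gives P = 0.75722.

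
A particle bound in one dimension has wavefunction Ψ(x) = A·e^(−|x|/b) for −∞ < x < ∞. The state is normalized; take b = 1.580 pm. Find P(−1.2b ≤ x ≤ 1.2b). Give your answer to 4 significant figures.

The probability is P = ∫ |Ψ|² dx over [−1.2b, 1.2b].
With A² fixed by ∫|Ψ|² = 1, i.e. A² = (b)^(−1), substitute and integrate.
Both integrals are even about x = 0, so only the x ≥ 0 halves are needed (the factors of 2 cancel). In terms of u = x/b (A² and the length scale cancel between numerator and denominator), P = [∫_{0}^{1.2} e^(-2·u) du] / [∫_{0}^{∞} e^(-2·u) du].
An antiderivative of e^(-2·u) is -e^(-2·u)/2; evaluating from 0 to 1.2 gives 1/2 - e^(-12/5)/2, while the full integral is 1/2.
Evaluating gives P = 0.90928.

P ≈ 0.9093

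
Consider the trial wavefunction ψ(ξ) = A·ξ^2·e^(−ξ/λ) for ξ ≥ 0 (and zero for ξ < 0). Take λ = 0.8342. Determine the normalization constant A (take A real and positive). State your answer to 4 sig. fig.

We need A² ∫|f|² dξ = 1, taking the integral from 0 to ∞.
With ∫₀^∞ ξ^4 e^(−αξ) dξ = 4!/α^5, carrying out the integral gives A² · 3·λ^5/4.
So A² = (3·λ^5/4)^(−1).
Plugging in λ = 0.8342 yields A = 1.8167.

A ≈ 1.817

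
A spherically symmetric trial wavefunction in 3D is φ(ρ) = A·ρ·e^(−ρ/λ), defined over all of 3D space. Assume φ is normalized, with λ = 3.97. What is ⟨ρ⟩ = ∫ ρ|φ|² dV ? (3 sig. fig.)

By definition ⟨ρ⟩ = ∫ ρ |φ(ρ)|² 4πρ² dρ.
With ∫₀^∞ ρ^5 e^(−αρ) dρ = 5!/α^6, since the A² factors cancel between numerator and denominator, ⟨ρ⟩ = 5·λ/2.
With λ = 3.97, ⟨ρ⟩ = 9.925.

⟨ρ⟩ ≈ 9.93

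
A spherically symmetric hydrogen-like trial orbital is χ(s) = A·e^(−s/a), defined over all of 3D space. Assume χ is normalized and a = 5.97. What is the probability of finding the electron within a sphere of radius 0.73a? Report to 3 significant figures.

Integrate the radial probability density 4πs²|χ|² over s ≤ 0.73a.
A² is fixed by ∫₀^∞ 4πs²|χ|² ds = 1, i.e. A² = (π·a^3)^(−1).
Let u = s/a; then A², 4π and the length scale all cancel, so P = ∫_{0}^{0.73} u^2·e^(-2·u) du ÷ ∫_{0}^{∞} u^2·e^(-2·u) du.
Using ∫ u^2·e^(-2·u) du = -(2·u^2 + 2·u + 1)·e^(-2·u)/4, the numerator is ≈ 0.045295 and the denominator is 1/4.
Taking the ratio yields P = 0.1812.

P ≈ 0.181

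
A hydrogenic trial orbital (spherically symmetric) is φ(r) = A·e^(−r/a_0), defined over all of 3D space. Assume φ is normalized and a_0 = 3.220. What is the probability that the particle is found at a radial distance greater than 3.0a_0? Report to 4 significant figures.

Integrate the radial probability density 4πr²|φ|² over r > 3.0a_0.
A² is fixed by ∫₀^∞ 4πr²|φ|² dr = 1, i.e. A² = (π·a_0^3)^(−1).
Let u = r/a_0; then A², 4π and the length scale all cancel, so P = ∫_{3.0}^{∞} u^2·e^(-2·u) du ÷ ∫_{0}^{∞} u^2·e^(-2·u) du.
Using ∫ u^2·e^(-2·u) du = -(2·u^2 + 2·u + 1)·e^(-2·u)/4, the numerator is 25·e^(-6)/4 and the denominator is 1/4.
This evaluates to P = 0.061969.

P ≈ 0.06197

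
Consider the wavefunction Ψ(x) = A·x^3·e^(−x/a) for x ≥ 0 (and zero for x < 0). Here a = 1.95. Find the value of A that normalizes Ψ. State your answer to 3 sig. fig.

Require ∫ |Ψ|² dx = 1 over the whole domain.
Recall ∫₀^∞ x^m e^(−x/β) dx = m!·β^(m+1), carrying out the integral gives A² · 45·a^7/8.
Setting this equal to 1 gives A² = 1/(45·a^7/8).
Substituting a = 1.95 gives A² = 0.001658, so A = 0.04072.

A ≈ 0.0407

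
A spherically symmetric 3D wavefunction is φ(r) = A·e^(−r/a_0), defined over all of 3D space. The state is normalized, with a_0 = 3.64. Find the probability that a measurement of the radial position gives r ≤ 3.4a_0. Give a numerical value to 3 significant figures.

P ≈ 0.966

Integrate the radial probability density 4πr²|φ|² over r ≤ 3.4a_0.
The full normalization integral is A²·[π·a_0^3] = 1, fixing A².
Substituting u = r/a_0, A², 4π and the length scale all cancel in the ratio: P = ∫_{0}^{3.4} u^2·e^(-2·u) du / ∫_{0}^{∞} u^2·e^(-2·u) du.
Using ∫ u^2·e^(-2·u) du = -(2·u^2 + 2·u + 1)·e^(-2·u)/4, the numerator is 1/4 - 773·e^(-34/5)/100 and the denominator is 1/4.
The region integral divided by the full integral gives P = 0.9656.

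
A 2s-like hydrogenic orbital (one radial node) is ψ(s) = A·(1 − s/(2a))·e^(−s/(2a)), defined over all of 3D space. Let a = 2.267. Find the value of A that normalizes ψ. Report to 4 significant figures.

The normalization condition is ∫|ψ|² 4πs² ds = 1 from 0 to ∞.
Recall ∫₀^∞ s^m e^(−s/β) ds = m!·β^(m+1), carrying out the integral gives A² · 8·π·a^3.
So A² = (8·π·a^3)^(−1).
Plugging in a = 2.267 yields A = 0.058439.

A ≈ 0.05844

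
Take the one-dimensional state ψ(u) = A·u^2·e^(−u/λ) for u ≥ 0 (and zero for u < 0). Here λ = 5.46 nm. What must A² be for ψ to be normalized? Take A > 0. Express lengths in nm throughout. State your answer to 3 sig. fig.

A^2 ≈ 0.000275 nm^(-5)

The normalization condition is ∫|ψ|² du = 1 from 0 to ∞.
The integral (without the A² prefactor) comes out to 3·λ^5/4.
Hence A² = 1/[3·λ^5/4].
With λ = 5.46: A² = 0.0002748 and A = 0.01658.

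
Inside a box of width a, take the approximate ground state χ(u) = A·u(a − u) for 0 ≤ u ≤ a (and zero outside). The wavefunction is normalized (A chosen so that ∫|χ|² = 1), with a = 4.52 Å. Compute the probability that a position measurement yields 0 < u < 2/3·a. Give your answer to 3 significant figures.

|χ|² is the probability density, so P = ∫_{0}^{2/3·a} |χ|² du.
With A² fixed by ∫|χ|² = 1, i.e. A² = (a^5/30)^(−1), substitute and integrate.
In terms of t = u/a (A² and the length scale cancel between numerator and denominator), P = [∫_{0}^{2/3} t^2·(1 - t)^2 dt] / [∫_{0}^{1} t^2·(1 - t)^2 dt].
Using ∫ t^2·(1 - t)^2 dt = t^3·(6·t^2 - 15·t + 10)/30, the numerator is 32/1215 and the denominator is 1/30.
This works out to P = 64/81.

P ≈ 0.790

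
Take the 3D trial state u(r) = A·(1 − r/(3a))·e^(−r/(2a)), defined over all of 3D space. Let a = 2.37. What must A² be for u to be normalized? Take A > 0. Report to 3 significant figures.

The normalization condition is ∫|u|² 4πr² dr = 1 from 0 to ∞.
Using ∫₀^∞ rⁿ e^(−αr) dr = n!/αⁿ⁺¹, ∫|u|² 4πr² dr = A²·(8·π·a^3/3).
With a = 2.37: A² = 0.008967 and A = 0.09469.

A^2 ≈ 0.00897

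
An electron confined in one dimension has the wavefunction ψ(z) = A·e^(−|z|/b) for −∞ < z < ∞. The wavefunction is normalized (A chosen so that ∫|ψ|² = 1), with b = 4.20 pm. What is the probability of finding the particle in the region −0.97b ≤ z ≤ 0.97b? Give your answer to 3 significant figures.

The probability is P = ∫ |ψ|² dz over [−0.97b, 0.97b].
With A² fixed by ∫|ψ|² = 1, i.e. A² = (b)^(−1), substitute and integrate.
Both integrals are even about z = 0, so only the z ≥ 0 halves are needed (the factors of 2 cancel). In terms of u = z/b (A² and the length scale cancel between numerator and denominator), P = [∫_{0}^{0.97} e^(-2·u) du] / [∫_{0}^{∞} e^(-2·u) du].
Using ∫ e^(-2·u) du = -e^(-2·u)/2, the numerator is 1/2 - e^(-97/50)/2 and the denominator is 1/2.
This works out to P = 0.8563.

P ≈ 0.856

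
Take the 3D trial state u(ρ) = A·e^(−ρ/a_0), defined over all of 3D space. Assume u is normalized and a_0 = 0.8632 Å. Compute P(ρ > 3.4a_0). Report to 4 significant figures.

P ≈ 0.03444

With dV = 4πρ²dρ, the probability is ∫|u|² dV over ρ > 3.4a_0.
A² is fixed by ∫₀^∞ 4πρ²|u|² dρ = 1, i.e. A² = (π·a_0^3)^(−1).
Let t = ρ/a_0; then A², 4π and the length scale all cancel, so P = ∫_{3.4}^{∞} t^2·e^(-2·t) dt ÷ ∫_{0}^{∞} t^2·e^(-2·t) dt.
Using ∫ t^2·e^(-2·t) dt = -(2·t^2 + 2·t + 1)·e^(-2·t)/4, the numerator is 773·e^(-34/5)/100 and the denominator is 1/4.
Taking the ratio yields P = 0.034438.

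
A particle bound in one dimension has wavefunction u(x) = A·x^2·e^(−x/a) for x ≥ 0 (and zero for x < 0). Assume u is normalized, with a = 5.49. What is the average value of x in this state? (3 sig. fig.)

⟨x⟩ ≈ 13.7

⟨x⟩ = ∫ x |u|² dx over the full domain.
Using ∫₀^∞ xⁿ e^(−αx) dx = n!/αⁿ⁺¹, since the A² factors cancel between numerator and denominator, ⟨x⟩ = 5·a/2.
Putting a = 5.49 gives 13.73.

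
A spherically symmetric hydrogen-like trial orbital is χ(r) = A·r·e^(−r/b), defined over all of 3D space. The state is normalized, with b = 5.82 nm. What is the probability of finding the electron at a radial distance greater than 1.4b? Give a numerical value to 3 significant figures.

P ≈ 0.848

Integrate the radial probability density 4πr²|χ|² over r > 1.4b.
The full normalization integral is A²·[3·π·b^5] = 1, fixing A².
Let u = r/b; then A², 4π and the length scale all cancel, so P = ∫_{1.4}^{∞} u^4·e^(-2·u) du ÷ ∫_{0}^{∞} u^4·e^(-2·u) du.
With ∫ u^4·e^(-2·u) du = -(u^4/2 + u^3 + 3·u^2/2 + 3·u/2 + 3/4)·e^(-2·u) + C, the region integral is ≈ 0.63576 and the full one is 3/4.
Taking the ratio yields P = 0.8477.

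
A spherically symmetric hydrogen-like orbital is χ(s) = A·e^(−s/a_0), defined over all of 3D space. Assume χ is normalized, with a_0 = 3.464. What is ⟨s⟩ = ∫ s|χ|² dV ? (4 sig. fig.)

By definition ⟨s⟩ = ∫ s |χ(s)|² 4πs² ds.
With ∫₀^∞ s^3 e^(−αs) ds = 3!/α^4, since the A² factors cancel between numerator and denominator, ⟨s⟩ = 3·a_0/2.
With a_0 = 3.464, ⟨s⟩ = 5.1960.

⟨s⟩ ≈ 5.196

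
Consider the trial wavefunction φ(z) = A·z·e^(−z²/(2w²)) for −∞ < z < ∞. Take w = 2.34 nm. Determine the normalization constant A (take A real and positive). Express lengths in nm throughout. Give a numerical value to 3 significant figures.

A ≈ 0.297 nm^(-3/2)

The normalization condition is ∫|φ|² dz = 1 from −∞ to ∞.
Using the Gaussian integral ∫_{−∞}^{∞} e^(−αz²) dz = √(π/α), ∫|φ|² dz = A²·(√(π)·w^3/2).
With w = 2.34: A² = 0.08807 and A = 0.2968.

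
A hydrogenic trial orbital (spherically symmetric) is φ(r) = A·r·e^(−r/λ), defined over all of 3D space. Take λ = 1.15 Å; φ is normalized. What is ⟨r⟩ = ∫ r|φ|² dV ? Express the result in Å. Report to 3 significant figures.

⟨r⟩ ≈ 2.88 Å

⟨r⟩ = ∫ r |φ|² 4πr² dr over the full domain.
The ratio of the moment integral to the normalization integral gives ⟨r⟩ = 5·λ/2.
Putting λ = 1.15 gives 2.875.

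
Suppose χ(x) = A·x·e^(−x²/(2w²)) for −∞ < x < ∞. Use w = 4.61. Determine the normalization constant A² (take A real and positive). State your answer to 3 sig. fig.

We need A² ∫|f|² dx = 1, taking the integral from −∞ to ∞.
∫|χ|² dx = A²·(√(π)·w^3/2).
Hence A² = 1/[√(π)·w^3/2].
Plugging in w = 4.61 yields A = 0.1073.

A^2 ≈ 0.0115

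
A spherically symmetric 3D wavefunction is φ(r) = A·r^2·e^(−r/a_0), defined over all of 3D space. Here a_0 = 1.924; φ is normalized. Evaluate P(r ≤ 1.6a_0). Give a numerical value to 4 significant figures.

P = ∫ |φ|² 4πr² dr over r ≤ 1.6a_0.
Normalization gives A² = 1/(45·π·a_0^7/2).
Let u = r/a_0; then A², 4π and the length scale all cancel, so P = ∫_{0}^{1.6} u^6·e^(-2·u) du ÷ ∫_{0}^{∞} u^6·e^(-2·u) du.
Using ∫ u^6·e^(-2·u) du = -(4·u^6 + 12·u^5 + 30·u^4 + 60·u^3 + 90·u^2 + 90·u + 45)·e^(-2·u)/8, the numerator is ≈ 0.250982 and the denominator is 45/8.
The region integral divided by the full integral gives P = 0.044619.

P ≈ 0.04462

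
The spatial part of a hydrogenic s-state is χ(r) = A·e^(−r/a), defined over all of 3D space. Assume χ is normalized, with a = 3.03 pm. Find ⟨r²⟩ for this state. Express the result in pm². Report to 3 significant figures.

⟨r^2⟩ ≈ 27.5 pm^2

By definition ⟨r²⟩ = ∫ r^2 |χ(r)|² 4πr² dr.
Recall ∫₀^∞ r^m e^(−r/β) dr = m!·β^(m+1), the ratio of the moment integral to the normalization integral gives ⟨r²⟩ = 3·a^2.
With a = 3.03, ⟨r^2⟩ = 27.54.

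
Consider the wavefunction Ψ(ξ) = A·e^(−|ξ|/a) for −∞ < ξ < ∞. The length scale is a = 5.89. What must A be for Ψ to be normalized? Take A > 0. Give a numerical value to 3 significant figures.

We need A² ∫|f|² dξ = 1, taking the integral from −∞ to ∞.
The integral (without the A² prefactor) comes out to a.
Substituting a = 5.89 gives A² = 0.1698, so A = 0.4120.

A ≈ 0.412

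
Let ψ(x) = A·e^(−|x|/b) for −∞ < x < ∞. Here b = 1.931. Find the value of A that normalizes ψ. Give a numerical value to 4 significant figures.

We need A² ∫|f|² dx = 1, taking the integral from −∞ to ∞.
∫|ψ|² dx = A²·(b).
With b = 1.931: A² = 0.51787 and A = 0.71963.

A ≈ 0.7196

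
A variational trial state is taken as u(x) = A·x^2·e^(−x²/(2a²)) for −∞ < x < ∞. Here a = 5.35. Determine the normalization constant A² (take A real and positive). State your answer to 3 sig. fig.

The normalization condition is ∫|u|² dx = 1 from −∞ to ∞.
With ∫_{−∞}^{∞} x^(2m) e^(−αx²) dx = (2m−1)!!·√π / (2^m α^(m+1/2)), with u = A·x^2·e^(−x²/(2a²)), the integral evaluates to A²·[3·√(π)·a^5/4].
So A² = (3·√(π)·a^5/4)^(−1).
Substituting a = 5.35 gives A² = 0.0001716, so A = 0.01310.

A^2 ≈ 0.000172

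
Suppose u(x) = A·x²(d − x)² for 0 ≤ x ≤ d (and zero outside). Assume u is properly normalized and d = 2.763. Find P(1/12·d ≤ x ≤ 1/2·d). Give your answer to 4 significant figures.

P = ∫_{1/12·d}^{1/2·d} |u(x)|² dx.
With A² fixed by ∫|u|² = 1, i.e. A² = (d^9/630)^(−1), substitute and integrate.
Let t = x/d; then A² and the length scale cancel, so P = ∫_{1/12}^{1/2} t^4·(1 - t)^4 dt ÷ ∫_{0}^{1} t^4·(1 - t)^4 dt.
With ∫ t^4·(1 - t)^4 dt = t^5·(70·t^4 - 315·t^3 + 540·t^2 - 420·t + 126)/630 + C, the region integral is ≈ 0.000793048 and the full one is 1/630.
Taking the ratio, P = 0.49962.

P ≈ 0.4996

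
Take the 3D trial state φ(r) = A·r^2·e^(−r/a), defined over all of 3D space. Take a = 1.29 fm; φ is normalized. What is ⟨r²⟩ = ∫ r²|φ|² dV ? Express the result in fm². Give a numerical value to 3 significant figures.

⟨r^2⟩ ≈ 23.3 fm^2

By definition ⟨r²⟩ = ∫ r^2 |φ(r)|² 4πr² dr.
Using ∫₀^∞ rⁿ e^(−αr) dr = n!/αⁿ⁺¹, evaluating both integrals, ⟨r²⟩ = 14·a^2.
With a = 1.29, ⟨r^2⟩ = 23.30.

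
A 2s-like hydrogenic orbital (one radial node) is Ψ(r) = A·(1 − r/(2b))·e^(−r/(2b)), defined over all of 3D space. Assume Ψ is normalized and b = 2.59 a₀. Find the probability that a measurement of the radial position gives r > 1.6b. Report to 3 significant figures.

Integrate the radial probability density 4πr²|Ψ|² over r > 1.6b.
Normalization gives A² = 1/(8·π·b^3).
In terms of u = r/b (A², 4π and the length scale all cancel between numerator and denominator), P = [∫_{1.6}^{∞} u^2·(1 - u/2)^2·e^(-u) du] / [∫_{0}^{∞} u^2·(1 - u/2)^2·e^(-u) du].
Using ∫ u^2·(1 - u/2)^2·e^(-u) du = -(u^4/4 + u^2 + 2·u + 2)·e^(-u), the numerator is 5874·e^(-8/5)/625 and the denominator is 2.
Taking the ratio yields P = 0.9488.

P ≈ 0.949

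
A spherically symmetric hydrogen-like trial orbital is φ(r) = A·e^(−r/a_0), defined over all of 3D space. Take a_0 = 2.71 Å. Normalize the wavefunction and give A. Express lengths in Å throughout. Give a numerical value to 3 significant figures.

The normalization condition is ∫|φ|² 4πr² dr = 1 from 0 to ∞.
With φ = A·e^(−r/a_0), the integral evaluates to A²·[π·a_0^3].
Setting this equal to 1 gives A² = 1/(π·a_0^3).
Plugging in a_0 = 2.71 yields A = 0.1265.

A ≈ 0.126 Å^(-3/2)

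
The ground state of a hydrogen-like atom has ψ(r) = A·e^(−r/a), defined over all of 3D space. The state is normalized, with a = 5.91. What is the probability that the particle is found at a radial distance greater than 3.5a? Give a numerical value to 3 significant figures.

With dV = 4πr²dr, the probability is ∫|ψ|² dV over r > 3.5a.
A² is fixed by ∫₀^∞ 4πr²|ψ|² dr = 1, i.e. A² = (π·a^3)^(−1).
Substituting u = r/a, A², 4π and the length scale all cancel in the ratio: P = ∫_{3.5}^{∞} u^2·e^(-2·u) du / ∫_{0}^{∞} u^2·e^(-2·u) du.
With ∫ u^2·e^(-2·u) du = -(2·u^2 + 2·u + 1)·e^(-2·u)/4 + C, the region integral is 65·e^(-7)/8 and the full one is 1/4.
The region integral divided by the full integral gives P = 0.02964.

P ≈ 0.0296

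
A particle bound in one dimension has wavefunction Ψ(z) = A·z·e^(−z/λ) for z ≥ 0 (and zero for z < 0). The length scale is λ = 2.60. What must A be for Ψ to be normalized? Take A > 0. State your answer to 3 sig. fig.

We need A² ∫|f|² dz = 1, taking the integral from 0 to ∞.
Carrying out the integral gives A² · λ^3/4.
Setting this equal to 1 gives A² = 1/(λ^3/4).
With λ = 2.60: A² = 0.2276 and A = 0.4771.

A ≈ 0.477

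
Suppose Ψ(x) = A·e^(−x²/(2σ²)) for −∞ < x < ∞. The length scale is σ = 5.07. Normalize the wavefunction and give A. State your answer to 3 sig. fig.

We need A² ∫|f|² dx = 1, taking the integral from −∞ to ∞.
Carrying out the integral gives A² · √(π)·σ.
Setting this equal to 1 gives A² = 1/(√(π)·σ).
Substituting σ = 5.07 gives A² = 0.1113, so A = 0.3336.

A ≈ 0.334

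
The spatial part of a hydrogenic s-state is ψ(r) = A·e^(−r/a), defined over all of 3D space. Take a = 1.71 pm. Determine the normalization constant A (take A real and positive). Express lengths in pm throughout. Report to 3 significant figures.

A ≈ 0.252 pm^(-3/2)

We need A² ∫|f|² 4πr² dr = 1, taking the integral from 0 to ∞.
Using ∫₀^∞ rⁿ e^(−αr) dr = n!/αⁿ⁺¹, the integral (without the A² prefactor) comes out to π·a^3.
Setting this equal to 1 gives A² = 1/(π·a^3).
Substituting a = 1.71 gives A² = 0.06366, so A = 0.2523.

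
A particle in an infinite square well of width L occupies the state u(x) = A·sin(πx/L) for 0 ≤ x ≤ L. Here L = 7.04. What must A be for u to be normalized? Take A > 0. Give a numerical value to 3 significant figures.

A ≈ 0.533

We need A² ∫|f|² dx = 1, taking the integral from 0 to L.
The integral (without the A² prefactor) comes out to L/2.
Hence A² = 1/[L/2].
With L = 7.04: A² = 0.2841 and A = 0.5330.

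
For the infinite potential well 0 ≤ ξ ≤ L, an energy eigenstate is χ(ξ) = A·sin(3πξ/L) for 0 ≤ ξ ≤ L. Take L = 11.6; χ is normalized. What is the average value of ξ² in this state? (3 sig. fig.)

The expectation value is the |χ|²-weighted average of ξ^2: ∫ ξ^2|χ|² dξ.
Using sin²θ = (1 − cos 2θ)/2, evaluating both integrals, ⟨ξ²⟩ = -L^2/(18·π^2) + L^2/3.
With L = 11.6, ⟨ξ^2⟩ = 44.10.

⟨ξ^2⟩ ≈ 44.1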